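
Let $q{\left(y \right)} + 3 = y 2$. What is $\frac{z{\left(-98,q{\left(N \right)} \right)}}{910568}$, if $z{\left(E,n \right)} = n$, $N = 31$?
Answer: $\frac{59}{910568} \approx 6.4795 \cdot 10^{-5}$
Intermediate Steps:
$q{\left(y \right)} = -3 + 2 y$ ($q{\left(y \right)} = -3 + y 2 = -3 + 2 y$)
$\frac{z{\left(-98,q{\left(N \right)} \right)}}{910568} = \frac{-3 + 2 \cdot 31}{910568} = \left(-3 + 62\right) \frac{1}{910568} = 59 \cdot \frac{1}{910568} = \frac{59}{910568}$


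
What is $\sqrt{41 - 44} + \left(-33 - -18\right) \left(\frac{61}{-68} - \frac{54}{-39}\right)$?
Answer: $- \frac{6465}{884} + i \sqrt{3} \approx -7.3133 + 1.732 i$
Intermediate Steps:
$\sqrt{41 - 44} + \left(-33 - -18\right) \left(\frac{61}{-68} - \frac{54}{-39}\right) = \sqrt{-3} + \left(-33 + 18\right) \left(61 \left(- \frac{1}{68}\right) - - \frac{18}{13}\right) = i \sqrt{3} - 15 \left(- \frac{61}{68} + \frac{18}{13}\right) = i \sqrt{3} - \frac{6465}{884} = - \frac{6465}{884} + i \sqrt{3}$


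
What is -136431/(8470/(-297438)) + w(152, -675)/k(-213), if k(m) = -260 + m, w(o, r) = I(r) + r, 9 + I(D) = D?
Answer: 872465444442/182105 ≈ 4.7910e+6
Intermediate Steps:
I(D) = -9 + D
w(o, r) = -9 + 2*r (w(o, r) = (-9 + r) + r = -9 + 2*r)
-136431/(8470/(-297438)) + w(152, -675)/k(-213) = -136431/(8470/(-297438)) + (-9 + 2*(-675))/(-260 - 213) = -136431/(8470*(-1/297438)) + (-9 - 1350)/(-473) = -136431/(-4235/148719) - 1359*(-1/473) = -136431*(-148719/4235) + 1359/473 = 20289881889/4235 + 1359/473 = 872465444442/182105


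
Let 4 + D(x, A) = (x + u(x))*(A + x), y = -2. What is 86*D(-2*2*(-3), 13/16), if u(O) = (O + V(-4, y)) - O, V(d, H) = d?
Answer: 8471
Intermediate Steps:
u(O) = -4 (u(O) = (O - 4) - O = (-4 + O) - O = -4)
D(x, A) = -4 + (-4 + x)*(A + x) (D(x, A) = -4 + (x - 4)*(A + x) = -4 + (-4 + x)*(A + x))
86*D(-2*2*(-3), 13/16) = 86*(-4 + (-2*2*(-3))**2 - 52/16 - 4*(-2*2)*(-3) + (13/16)*(-2*2*(-3))) = 86*(-4 + (-4*(-3))**2 - 52/16 - (-16)*(-3) + (13*(1/16))*(-4*(-3))) = 86*(-4 + 12**2 - 4*13/16 - 4*12 + (13/16)*12) = 86*(-4 + 144 - 13/4 - 48 + 39/4) = 86*(197/2) = 8471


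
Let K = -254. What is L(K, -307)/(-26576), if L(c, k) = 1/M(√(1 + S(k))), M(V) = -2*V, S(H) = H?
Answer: -I*√34/5421504 ≈ -1.0755e-6*I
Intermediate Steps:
L(c, k) = -1/(2*√(1 + k)) (L(c, k) = 1/(-2*√(1 + k)) = -1/(2*√(1 + k)))
L(K, -307)/(-26576) = -1/(2*√(1 - 307))/(-26576) = -(-1)*I*√34/204*(-1/26576) = (I*√34/204)*(-1/26576) = -I*√34/5421504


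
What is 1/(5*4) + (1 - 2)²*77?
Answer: 1541/20 ≈ 77.050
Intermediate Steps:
1/(5*4) + (1 - 2)²*77 = 1/20 + (-1)²*77 = 1/20 + 1*77 = 1/20 + 77 = 1541/20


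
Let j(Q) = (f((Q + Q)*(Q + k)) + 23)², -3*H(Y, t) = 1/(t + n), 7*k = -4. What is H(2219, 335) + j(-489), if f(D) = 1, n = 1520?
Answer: 3205439/5565 ≈ 576.00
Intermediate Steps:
k = -4/7 (k = (⅐)*(-4) = -4/7 ≈ -0.57143)
H(Y, t) = -1/(3*(1520 + t)) (H(Y, t) = -1/(3*(t + 1520)) = -1/(3*(1520 + t)))
j(Q) = 576 (j(Q) = (1 + 23)² = 24² = 576)
H(2219, 335) + j(-489) = -1/(4560 + 3*335) + 576 = -1/(4560 + 1005) + 576 = -1/5565 + 576 = 3205439/5565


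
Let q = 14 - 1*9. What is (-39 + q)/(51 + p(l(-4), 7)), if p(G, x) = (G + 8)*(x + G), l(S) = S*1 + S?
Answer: -⅔ ≈ -0.66667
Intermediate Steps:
l(S) = 2*S (l(S) = S + S = 2*S)
p(G, x) = (8 + G)*(G + x)
q = 5 (q = 14 - 9 = 5)
(-39 + q)/(51 + p(l(-4), 7)) = (-39 + 5)/(51 + ((2*(-4))² + 8*(2*(-4)) + 8*7 + (2*(-4))*7)) = -34/(51 + ((-8)² + 8*(-8) + 56 - 8*7)) = -34/(51 + (64 - 64 + 56 - 56)) = -34/(51 + 0) = -34/51 = -34*1/51 = -⅔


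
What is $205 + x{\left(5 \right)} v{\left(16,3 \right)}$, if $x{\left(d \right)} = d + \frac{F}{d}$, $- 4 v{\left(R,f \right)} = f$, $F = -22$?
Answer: $\frac{4091}{20} \approx 204.55$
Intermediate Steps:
$v{\left(R,f \right)} = - \frac{f}{4}$
$x{\left(d \right)} = d - \frac{22}{d}$
$205 + x{\left(5 \right)} v{\left(16,3 \right)} = 205 + \left(5 - \frac{22}{5}\right) \left(\left(- \frac{1}{4}\right) 3\right) = 205 + \left(5 - \frac{22}{5}\right) \left(- \frac{3}{4}\right) = 205 + \frac{3}{5} \left(- \frac{3}{4}\right) = 205 - \frac{9}{20} = \frac{4091}{20}$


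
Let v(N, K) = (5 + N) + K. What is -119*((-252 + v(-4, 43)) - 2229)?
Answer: 290003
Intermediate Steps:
v(N, K) = 5 + K + N
-119*((-252 + v(-4, 43)) - 2229) = -119*((-252 + (5 + 43 - 4)) - 2229) = -119*((-252 + 44) - 2229) = -119*(-208 - 2229) = -119*(-2437) = 290003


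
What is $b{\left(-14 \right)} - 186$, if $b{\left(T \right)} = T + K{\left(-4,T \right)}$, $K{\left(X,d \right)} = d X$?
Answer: $-144$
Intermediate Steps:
$K{\left(X,d \right)} = X d$
$b{\left(T \right)} = - 3 T$ ($b{\left(T \right)} = T - 4 T = - 3 T$)
$b{\left(-14 \right)} - 186 = \left(-3\right) \left(-14\right) - 186 = 42 - 186 = -144$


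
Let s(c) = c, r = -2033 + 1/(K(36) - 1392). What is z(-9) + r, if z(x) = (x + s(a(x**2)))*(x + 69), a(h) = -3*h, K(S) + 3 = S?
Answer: -23310928/1359 ≈ -17153.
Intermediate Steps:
K(S) = -3 + S
r = -2762848/1359 (r = -2033 + 1/((-3 + 36) - 1392) = -2033 + 1/(33 - 1392) = -2033 + 1/(-1359) = -2033 - 1/1359 = -2762848/1359 ≈ -2033.0)
z(x) = (69 + x)*(x - 3*x**2) (z(x) = (x - 3*x**2)*(x + 69) = (x - 3*x**2)*(69 + x) = (69 + x)*(x - 3*x**2))
z(-9) + r = -9*(69 - 206*(-9) - 3*(-9)**2) - 2762848/1359 = -9*(69 + 1854 - 3*81) - 2762848/1359 = -9*(69 + 1854 - 243) - 2762848/1359 = -9*1680 - 2762848/1359 = -15120 - 2762848/1359 = -23310928/1359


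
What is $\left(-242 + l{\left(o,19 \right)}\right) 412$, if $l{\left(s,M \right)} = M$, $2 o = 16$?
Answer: $-91876$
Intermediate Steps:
$o = 8$ ($o = \frac{1}{2} \cdot 16 = 8$)
$\left(-242 + l{\left(o,19 \right)}\right) 412 = \left(-242 + 19\right) 412 = \left(-223\right) 412 = -91876$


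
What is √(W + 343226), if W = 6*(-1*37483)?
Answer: 2*√29582 ≈ 343.99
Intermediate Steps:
W = -224898 (W = 6*(-37483) = -224898)
√(W + 343226) = √(-224898 + 343226) = √118328 = 2*√29582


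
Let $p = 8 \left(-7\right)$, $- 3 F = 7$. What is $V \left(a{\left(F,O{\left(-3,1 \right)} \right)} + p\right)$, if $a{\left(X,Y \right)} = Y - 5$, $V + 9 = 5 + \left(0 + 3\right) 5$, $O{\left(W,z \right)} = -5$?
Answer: $-726$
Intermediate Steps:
$F = - \frac{7}{3}$ ($F = \left(- \frac{1}{3}\right) 7 = - \frac{7}{3} \approx -2.3333$)
$V = 11$ ($V = -9 + \left(5 + \left(0 + 3\right) 5\right) = -9 + \left(5 + 3 \cdot 5\right) = -9 + \left(5 + 15\right) = -9 + 20 = 11$)
$a{\left(X,Y \right)} = -5 + Y$
$p = -56$
$V \left(a{\left(F,O{\left(-3,1 \right)} \right)} + p\right) = 11 \left(\left(-5 - 5\right) - 56\right) = 11 \left(-10 - 56\right) = 11 \left(-66\right) = -726$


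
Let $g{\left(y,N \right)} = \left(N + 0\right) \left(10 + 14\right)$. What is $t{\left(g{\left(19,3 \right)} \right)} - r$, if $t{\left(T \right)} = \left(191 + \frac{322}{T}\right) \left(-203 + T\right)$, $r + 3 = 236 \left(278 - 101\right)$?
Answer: $- \frac{2425531}{36} \approx -67376.0$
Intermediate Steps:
$g{\left(y,N \right)} = 24 N$ ($g{\left(y,N \right)} = N 24 = 24 N$)
$r = 41769$ ($r = -3 + 236 \left(278 - 101\right) = -3 + 236 \cdot 177 = -3 + 41772 = 41769$)
$t{\left(T \right)} = \left(-203 + T\right) \left(191 + \frac{322}{T}\right)$
$t{\left(g{\left(19,3 \right)} \right)} - r = \left(-38451 - \frac{65366}{24 \cdot 3} + 191 \cdot 24 \cdot 3\right) - 41769 = \left(-38451 - \frac{65366}{72} + 191 \cdot 72\right) - 41769 = \left(-38451 - \frac{32683}{36} + 13752\right) - 41769 = - \frac{921847}{36} - 41769 = - \frac{2425531}{36}$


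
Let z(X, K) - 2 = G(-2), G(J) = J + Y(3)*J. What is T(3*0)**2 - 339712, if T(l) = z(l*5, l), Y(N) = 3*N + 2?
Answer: -339228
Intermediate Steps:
Y(N) = 2 + 3*N
G(J) = 12*J (G(J) = J + (2 + 3*3)*J = J + (2 + 9)*J = J + 11*J = 12*J)
z(X, K) = -22 (z(X, K) = 2 + 12*(-2) = 2 - 24 = -22)
T(l) = -22
T(3*0)**2 - 339712 = (-22)**2 - 339712 = 484 - 339712 = -339228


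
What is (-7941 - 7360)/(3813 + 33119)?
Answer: -15301/36932 ≈ -0.41430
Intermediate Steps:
(-7941 - 7360)/(3813 + 33119) = -15301/36932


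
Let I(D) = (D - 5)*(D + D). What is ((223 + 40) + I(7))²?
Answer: 84681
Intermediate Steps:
I(D) = 2*D*(-5 + D) (I(D) = (-5 + D)*(2*D) = 2*D*(-5 + D))
((223 + 40) + I(7))² = ((223 + 40) + 2*7*(-5 + 7))² = (263 + 2*7*2)² = (263 + 28)² = 291² = 84681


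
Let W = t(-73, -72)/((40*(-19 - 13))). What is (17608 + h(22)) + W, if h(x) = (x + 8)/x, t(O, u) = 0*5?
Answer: 193703/11 ≈ 17609.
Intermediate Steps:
t(O, u) = 0
h(x) = (8 + x)/x
W = 0 (W = 0/((40*(-19 - 13))) = 0/((40*(-32))) = 0/(-1280) = 0*(-1/1280) = 0)
(17608 + h(22)) + W = (17608 + (8 + 22)/22) + 0 = (17608 + (1/22)*30) + 0 = (17608 + 15/11) + 0 = 193703/11 + 0 = 193703/11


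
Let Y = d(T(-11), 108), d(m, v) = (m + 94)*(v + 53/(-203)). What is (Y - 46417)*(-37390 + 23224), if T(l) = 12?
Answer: 100639867950/203 ≈ 4.9576e+8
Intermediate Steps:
d(m, v) = (94 + m)*(-53/203 + v) (d(m, v) = (94 + m)*(v + 53*(-1/203)) = (94 + m)*(v - 53/203) = (94 + m)*(-53/203 + v))
Y = 2318326/203 (Y = -4982/203 + 94*108 - 53/203*12 + 12*108 = -4982/203 + 10152 - 636/203 + 1296 = 2318326/203 ≈ 11420.)
(Y - 46417)*(-37390 + 23224) = (2318326/203 - 46417)*(-37390 + 23224) = -7104325/203*(-14166) = 100639867950/203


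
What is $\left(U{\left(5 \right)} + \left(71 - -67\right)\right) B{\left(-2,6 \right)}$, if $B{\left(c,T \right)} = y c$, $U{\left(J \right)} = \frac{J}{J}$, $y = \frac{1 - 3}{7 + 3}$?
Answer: $\frac{278}{5} \approx 55.6$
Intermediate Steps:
$y = - \frac{1}{5}$ ($y = - \frac{2}{10} = \left(-2\right) \frac{1}{10} = - \frac{1}{5} \approx -0.2$)
$U{\left(J \right)} = 1$
$B{\left(c,T \right)} = - \frac{c}{5}$
$\left(U{\left(5 \right)} + \left(71 - -67\right)\right) B{\left(-2,6 \right)} = \left(1 + \left(71 - -67\right)\right) \left(\left(- \frac{1}{5}\right) \left(-2\right)\right) = \left(1 + \left(71 + 67\right)\right) \frac{2}{5} = \left(1 + 138\right) \frac{2}{5} = 139 \cdot \frac{2}{5} = \frac{278}{5}$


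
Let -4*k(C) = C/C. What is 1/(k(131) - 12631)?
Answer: -4/50525 ≈ -7.9169e-5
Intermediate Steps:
k(C) = -1/4 (k(C) = -C/(4*C) = -1/4*1 = -1/4)
1/(k(131) - 12631) = 1/(-1/4 - 12631) = 1/(-50525/4) = -4/50525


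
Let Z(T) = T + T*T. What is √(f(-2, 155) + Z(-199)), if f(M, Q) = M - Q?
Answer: √39245 ≈ 198.10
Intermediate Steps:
Z(T) = T + T²
√(f(-2, 155) + Z(-199)) = √((-2 - 1*155) - 199*(1 - 199)) = √((-2 - 155) - 199*(-198)) = √(-157 + 39402) = √39245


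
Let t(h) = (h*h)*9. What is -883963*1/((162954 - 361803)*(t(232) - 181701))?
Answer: 883963/60194575035 ≈ 1.4685e-5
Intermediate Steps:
t(h) = 9*h**2 (t(h) = h**2*9 = 9*h**2)
-883963*1/((162954 - 361803)*(t(232) - 181701)) = -883963*1/((162954 - 361803)*(9*232**2 - 181701)) = -883963*(-1/(198849*(9*53824 - 181701))) = -883963*(-1/(198849*(484416 - 181701))) = -883963/(302715*(-198849)) = -883963/(-60194575035) = -883963*(-1/60194575035) = 883963/60194575035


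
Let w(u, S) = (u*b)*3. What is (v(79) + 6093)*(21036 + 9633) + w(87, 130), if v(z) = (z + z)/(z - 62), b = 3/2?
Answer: 6363156093/34 ≈ 1.8715e+8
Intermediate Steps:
b = 3/2 (b = 3*(1/2) = 3/2 ≈ 1.5000)
w(u, S) = 9*u/2 (w(u, S) = (u*(3/2))*3 = (3*u/2)*3 = 9*u/2)
v(z) = 2*z/(-62 + z) (v(z) = (2*z)/(-62 + z) = 2*z/(-62 + z))
(v(79) + 6093)*(21036 + 9633) + w(87, 130) = (2*79/(-62 + 79) + 6093)*(21036 + 9633) + (9/2)*87 = (2*79/17 + 6093)*30669 + 783/2 = (2*79*(1/17) + 6093)*30669 + 783/2 = (158/17 + 6093)*30669 + 783/2 = (103739/17)*30669 + 783/2 = 3181571391/17 + 783/2 = 6363156093/34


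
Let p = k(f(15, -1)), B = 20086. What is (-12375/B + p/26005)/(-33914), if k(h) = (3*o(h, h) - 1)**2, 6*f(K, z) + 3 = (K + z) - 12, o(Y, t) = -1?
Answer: 29226409/1610410698820 ≈ 1.8148e-5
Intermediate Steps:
f(K, z) = -5/2 + K/6 + z/6 (f(K, z) = -1/2 + ((K + z) - 12)/6 = -1/2 + (-12 + K + z)/6 = -1/2 + (-2 + K/6 + z/6) = -5/2 + K/6 + z/6)
k(h) = 16 (k(h) = (3*(-1) - 1)**2 = (-3 - 1)**2 = (-4)**2 = 16)
p = 16
(-12375/B + p/26005)/(-33914) = (-12375/20086 + 16/26005)/(-33914) = (-12375*1/20086 + 16*(1/26005))*(-1/33914) = (-1125/1826 + 16/26005)*(-1/33914) = -29226409/47485130*(-1/33914) = 29226409/1610410698820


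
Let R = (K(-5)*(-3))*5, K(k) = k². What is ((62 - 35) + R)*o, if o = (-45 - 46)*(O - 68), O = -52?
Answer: -3800160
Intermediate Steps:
o = 10920 (o = (-45 - 46)*(-52 - 68) = -91*(-120) = 10920)
R = -375 (R = ((-5)²*(-3))*5 = (25*(-3))*5 = -75*5 = -375)
((62 - 35) + R)*o = ((62 - 35) - 375)*10920 = (27 - 375)*10920 = -348*10920 = -3800160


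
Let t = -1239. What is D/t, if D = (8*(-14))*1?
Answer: 16/177 ≈ 0.090395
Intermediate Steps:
D = -112 (D = -112*1 = -112)
D/t = -112/(-1239) = -112*(-1/1239) = 16/177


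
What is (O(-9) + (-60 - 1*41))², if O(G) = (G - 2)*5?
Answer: 24336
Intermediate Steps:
O(G) = -10 + 5*G (O(G) = (-2 + G)*5 = -10 + 5*G)
(O(-9) + (-60 - 1*41))² = ((-10 + 5*(-9)) + (-60 - 1*41))² = ((-10 - 45) + (-60 - 41))² = (-55 - 101)² = (-156)² = 24336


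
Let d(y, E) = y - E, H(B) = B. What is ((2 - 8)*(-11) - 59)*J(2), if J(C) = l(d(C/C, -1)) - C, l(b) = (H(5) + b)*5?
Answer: 231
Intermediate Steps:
l(b) = 25 + 5*b (l(b) = (5 + b)*5 = 25 + 5*b)
J(C) = 35 - C (J(C) = (25 + 5*(C/C - 1*(-1))) - C = (25 + 5*(1 + 1)) - C = (25 + 5*2) - C = (25 + 10) - C = 35 - C)
((2 - 8)*(-11) - 59)*J(2) = ((2 - 8)*(-11) - 59)*(35 - 1*2) = (-6*(-11) - 59)*(35 - 2) = (66 - 59)*33 = 7*33 = 231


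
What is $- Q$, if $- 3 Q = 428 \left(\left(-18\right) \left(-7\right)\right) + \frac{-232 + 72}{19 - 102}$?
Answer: $\frac{4476184}{249} \approx 17977.0$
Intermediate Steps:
$Q = - \frac{4476184}{249}$ ($Q = - \frac{428 \left(\left(-18\right) \left(-7\right)\right) + \frac{-232 + 72}{19 - 102}}{3} = - \frac{428 \cdot 126 - \frac{160}{-83}}{3} = - \frac{53928 - - \frac{160}{83}}{3} = - \frac{53928 + \frac{160}{83}}{3} = \left(- \frac{1}{3}\right) \frac{4476184}{83} = - \frac{4476184}{249} \approx -17977.0$)
$- Q = \left(-1\right) \left(- \frac{4476184}{249}\right) = \frac{4476184}{249}$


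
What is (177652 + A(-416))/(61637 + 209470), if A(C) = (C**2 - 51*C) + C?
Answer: 123836/90369 ≈ 1.3703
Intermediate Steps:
A(C) = C**2 - 50*C
(177652 + A(-416))/(61637 + 209470) = (177652 - 416*(-50 - 416))/(61637 + 209470) = (177652 - 416*(-466))/271107 = (177652 + 193856)*(1/271107) = 371508*(1/271107) = 123836/90369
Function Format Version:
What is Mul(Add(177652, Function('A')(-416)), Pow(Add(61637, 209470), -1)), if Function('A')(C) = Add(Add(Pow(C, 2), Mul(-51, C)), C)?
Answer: Rational(123836, 90369) ≈ 1.3703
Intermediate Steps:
Function('A')(C) = Add(Pow(C, 2), Mul(-50, C))
Mul(Add(177652, Function('A')(-416)), Pow(Add(61637, 209470), -1)) = Mul(Add(177652, Mul(-416, Add(-50, -416))), Pow(Add(61637, 209470), -1)) = Mul(Add(177652, Mul(-416, -466)), Pow(271107, -1)) = Mul(Add(177652, 193856), Rational(1, 271107)) = Mul(371508, Rational(1, 271107)) = Rational(123836, 90369)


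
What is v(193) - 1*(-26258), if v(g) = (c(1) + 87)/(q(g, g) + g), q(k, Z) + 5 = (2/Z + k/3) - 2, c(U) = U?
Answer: 3806121794/144949 ≈ 26258.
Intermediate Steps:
q(k, Z) = -7 + 2/Z + k/3 (q(k, Z) = -5 + ((2/Z + k/3) - 2) = -5 + (-2 + 2/Z + k/3) = -7 + 2/Z + k/3)
v(g) = 88/(-7 + 2/g + 4*g/3) (v(g) = (1 + 87)/((-7 + 2/g + g/3) + g) = 88/(-7 + 2/g + 4*g/3))
v(193) - 1*(-26258) = 264*193/(6 - 21*193 + 4*193**2) - 1*(-26258) = 264*193/(6 - 4053 + 4*37249) + 26258 = 264*193/(6 - 4053 + 148996) + 26258 = 264*193/144949 + 26258 = 264*193*(1/144949) + 26258 = 50952/144949 + 26258 = 3806121794/144949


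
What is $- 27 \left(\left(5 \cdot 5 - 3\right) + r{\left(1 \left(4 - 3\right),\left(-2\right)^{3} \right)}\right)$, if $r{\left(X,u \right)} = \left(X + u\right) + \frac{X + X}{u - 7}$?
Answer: $- \frac{2007}{5} \approx -401.4$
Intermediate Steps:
$r{\left(X,u \right)} = X + u + \frac{2 X}{-7 + u}$ ($r{\left(X,u \right)} = \left(X + u\right) + \frac{2 X}{-7 + u} = X + u + \frac{2 X}{-7 + u}$)
$- 27 \left(\left(5 \cdot 5 - 3\right) + r{\left(1 \left(4 - 3\right),\left(-2\right)^{3} \right)}\right) = - 27 \left(\left(5 \cdot 5 - 3\right) + \frac{\left(\left(-2\right)^{3}\right)^{2} - 7 \left(-2\right)^{3} - 5 \cdot 1 \left(4 - 3\right) + 1 \left(4 - 3\right) \left(-2\right)^{3}}{-7 + \left(-2\right)^{3}}\right) = - 27 \left(\left(25 - 3\right) + \frac{\left(-8\right)^{2} - -56 - 5 \cdot 1 \cdot 1 + 1 \cdot 1 \left(-8\right)}{-7 - 8}\right) = - 27 \left(22 + \frac{64 + 56 - 5 + 1 \left(-8\right)}{-15}\right) = - 27 \left(22 - \frac{64 + 56 - 5 - 8}{15}\right) = - 27 \left(22 - \frac{107}{15}\right) = \left(-27\right) \frac{223}{15} = - \frac{2007}{5}$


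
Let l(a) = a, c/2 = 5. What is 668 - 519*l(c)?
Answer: -4522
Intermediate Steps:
c = 10 (c = 2*5 = 10)
668 - 519*l(c) = 668 - 519*10 = 668 - 5190 = -4522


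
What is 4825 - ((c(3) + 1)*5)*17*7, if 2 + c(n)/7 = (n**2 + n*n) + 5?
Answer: -83235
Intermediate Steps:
c(n) = 21 + 14*n**2 (c(n) = -14 + 7*((n**2 + n*n) + 5) = -14 + 7*((n**2 + n**2) + 5) = -14 + 7*(2*n**2 + 5) = -14 + 7*(5 + 2*n**2) = -14 + (35 + 14*n**2) = 21 + 14*n**2)
4825 - ((c(3) + 1)*5)*17*7 = 4825 - (((21 + 14*3**2) + 1)*5)*17*7 = 4825 - (((21 + 14*9) + 1)*5)*17*7 = 4825 - (((21 + 126) + 1)*5)*17*7 = 4825 - ((147 + 1)*5)*17*7 = 4825 - (148*5)*17*7 = 4825 - 740*17*7 = 4825 - 12580*7 = 4825 - 1*88060 = 4825 - 88060 = -83235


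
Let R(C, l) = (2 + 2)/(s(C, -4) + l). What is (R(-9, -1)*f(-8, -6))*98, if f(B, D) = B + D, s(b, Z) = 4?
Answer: -5488/3 ≈ -1829.3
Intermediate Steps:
R(C, l) = 4/(4 + l) (R(C, l) = (2 + 2)/(4 + l) = 4/(4 + l))
(R(-9, -1)*f(-8, -6))*98 = ((4/(4 - 1))*(-8 - 6))*98 = ((4/3)*(-14))*98 = -56/3*98 = -5488/3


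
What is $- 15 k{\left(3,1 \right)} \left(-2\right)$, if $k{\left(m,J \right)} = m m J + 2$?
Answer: $330$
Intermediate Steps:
$k{\left(m,J \right)} = 2 + J m^{2}$ ($k{\left(m,J \right)} = m^{2} J + 2 = J m^{2} + 2 = 2 + J m^{2}$)
$- 15 k{\left(3,1 \right)} \left(-2\right) = - 15 \left(2 + 1 \cdot 3^{2}\right) \left(-2\right) = - 15 \left(2 + 1 \cdot 9\right) \left(-2\right) = - 15 \left(2 + 9\right) \left(-2\right) = \left(-15\right) 11 \left(-2\right) = \left(-165\right) \left(-2\right) = 330$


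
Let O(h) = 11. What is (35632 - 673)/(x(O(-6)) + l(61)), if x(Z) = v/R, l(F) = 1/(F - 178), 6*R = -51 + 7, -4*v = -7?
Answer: -359937864/2545 ≈ -1.4143e+5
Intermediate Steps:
v = 7/4 (v = -¼*(-7) = 7/4 ≈ 1.7500)
R = -22/3 (R = (-51 + 7)/6 = (⅙)*(-44) = -22/3 ≈ -7.3333)
l(F) = 1/(-178 + F)
x(Z) = -21/88 (x(Z) = 7/(4*(-22/3)) = (7/4)*(-3/22) = -21/88)
(35632 - 673)/(x(O(-6)) + l(61)) = (35632 - 673)/(-21/88 + 1/(-178 + 61)) = 34959/(-21/88 + 1/(-117)) = 34959/(-21/88 - 1/117) = 34959/(-2545/10296) = 34959*(-10296/2545) = -359937864/2545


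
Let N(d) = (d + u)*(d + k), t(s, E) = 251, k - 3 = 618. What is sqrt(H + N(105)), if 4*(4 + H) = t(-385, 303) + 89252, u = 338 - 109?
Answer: sqrt(1059423)/2 ≈ 514.64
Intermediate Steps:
k = 621 (k = 3 + 618 = 621)
u = 229
N(d) = (229 + d)*(621 + d) (N(d) = (d + 229)*(d + 621) = (229 + d)*(621 + d))
H = 89487/4 (H = -4 + (251 + 89252)/4 = -4 + (1/4)*89503 = -4 + 89503/4 = 89487/4 ≈ 22372.)
sqrt(H + N(105)) = sqrt(89487/4 + (142209 + 105**2 + 850*105)) = sqrt(89487/4 + (142209 + 11025 + 89250)) = sqrt(89487/4 + 242484) = sqrt(1059423/4) = sqrt(1059423)/2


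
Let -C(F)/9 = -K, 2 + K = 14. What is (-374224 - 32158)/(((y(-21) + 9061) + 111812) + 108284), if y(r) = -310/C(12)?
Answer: -21944628/12374323 ≈ -1.7734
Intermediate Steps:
K = 12 (K = -2 + 14 = 12)
C(F) = 108 (C(F) = -(-9)*12 = -9*(-12) = 108)
y(r) = -155/54 (y(r) = -310/108 = -310*1/108 = -155/54)
(-374224 - 32158)/(((y(-21) + 9061) + 111812) + 108284) = (-374224 - 32158)/(((-155/54 + 9061) + 111812) + 108284) = -406382/((489139/54 + 111812) + 108284) = -406382/(6526987/54 + 108284) = -406382/12374323/54 = -406382*54/12374323 = -21944628/12374323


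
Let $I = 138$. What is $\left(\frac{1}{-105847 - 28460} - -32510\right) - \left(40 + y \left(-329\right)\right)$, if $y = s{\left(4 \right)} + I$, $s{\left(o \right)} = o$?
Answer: $\frac{10635502715}{134307} \approx 79188.0$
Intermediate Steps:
$y = 142$ ($y = 4 + 138 = 142$)
$\left(\frac{1}{-105847 - 28460} - -32510\right) - \left(40 + y \left(-329\right)\right) = \left(\frac{1}{-105847 - 28460} - -32510\right) - \left(40 + 142 \left(-329\right)\right) = \left(\frac{1}{-134307} + 32510\right) - \left(40 - 46718\right) = \left(- \frac{1}{134307} + 32510\right) - -46678 = \frac{4366320569}{134307} + 46678 = \frac{10635502715}{134307}$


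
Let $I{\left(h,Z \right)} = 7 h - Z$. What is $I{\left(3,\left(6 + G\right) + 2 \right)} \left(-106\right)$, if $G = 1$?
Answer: $-1272$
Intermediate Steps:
$I{\left(h,Z \right)} = - Z + 7 h$
$I{\left(3,\left(6 + G\right) + 2 \right)} \left(-106\right) = \left(- (\left(6 + 1\right) + 2) + 7 \cdot 3\right) \left(-106\right) = \left(- (7 + 2) + 21\right) \left(-106\right) = \left(\left(-1\right) 9 + 21\right) \left(-106\right) = \left(-9 + 21\right) \left(-106\right) = 12 \left(-106\right) = -1272$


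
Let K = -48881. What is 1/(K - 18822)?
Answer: -1/67703 ≈ -1.4770e-5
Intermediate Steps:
1/(K - 18822) = 1/(-48881 - 18822) = 1/(-67703) = -1/67703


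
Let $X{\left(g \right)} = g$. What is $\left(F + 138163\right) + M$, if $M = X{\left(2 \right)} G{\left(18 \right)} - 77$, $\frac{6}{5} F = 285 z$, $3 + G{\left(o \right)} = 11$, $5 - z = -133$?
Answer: $170877$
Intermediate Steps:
$z = 138$ ($z = 5 - -133 = 5 + 133 = 138$)
$G{\left(o \right)} = 8$ ($G{\left(o \right)} = -3 + 11 = 8$)
$F = 32775$ ($F = \frac{5 \cdot 285 \cdot 138}{6} = \frac{5}{6} \cdot 39330 = 32775$)
$M = -61$ ($M = 2 \cdot 8 - 77 = 16 - 77 = -61$)
$\left(F + 138163\right) + M = \left(32775 + 138163\right) - 61 = 170938 - 61 = 170877$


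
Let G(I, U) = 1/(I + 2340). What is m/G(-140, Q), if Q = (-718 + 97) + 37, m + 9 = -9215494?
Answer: -20274106600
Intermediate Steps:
m = -9215503 (m = -9 - 9215494 = -9215503)
Q = -584 (Q = -621 + 37 = -584)
G(I, U) = 1/(2340 + I)
m/G(-140, Q) = -9215503/(1/(2340 - 140)) = -9215503/(1/2200) = -9215503/1/2200 = -9215503*2200 = -20274106600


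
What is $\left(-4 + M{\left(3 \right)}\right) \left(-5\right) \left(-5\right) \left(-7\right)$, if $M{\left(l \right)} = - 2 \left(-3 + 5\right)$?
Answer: $1400$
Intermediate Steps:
$M{\left(l \right)} = -4$ ($M{\left(l \right)} = \left(-2\right) 2 = -4$)
$\left(-4 + M{\left(3 \right)}\right) \left(-5\right) \left(-5\right) \left(-7\right) = \left(-4 - 4\right) \left(-5\right) \left(-5\right) \left(-7\right) = \left(-8\right) \left(-5\right) \left(-5\right) \left(-7\right) = 40 \left(-5\right) \left(-7\right) = \left(-200\right) \left(-7\right) = 1400$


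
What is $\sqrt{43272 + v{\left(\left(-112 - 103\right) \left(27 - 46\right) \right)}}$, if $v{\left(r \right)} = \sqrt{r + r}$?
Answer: $\sqrt{43272 + \sqrt{8170}} \approx 208.24$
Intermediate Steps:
$v{\left(r \right)} = \sqrt{2} \sqrt{r}$ ($v{\left(r \right)} = \sqrt{2 r} = \sqrt{2} \sqrt{r}$)
$\sqrt{43272 + v{\left(\left(-112 - 103\right) \left(27 - 46\right) \right)}} = \sqrt{43272 + \sqrt{2} \sqrt{\left(-112 - 103\right) \left(27 - 46\right)}} = \sqrt{43272 + \sqrt{2} \sqrt{\left(-215\right) \left(-19\right)}} = \sqrt{43272 + \sqrt{2} \sqrt{4085}} = \sqrt{43272 + \sqrt{8170}}$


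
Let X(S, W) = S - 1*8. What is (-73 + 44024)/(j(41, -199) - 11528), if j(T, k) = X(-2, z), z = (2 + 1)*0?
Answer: -43951/11538 ≈ -3.8092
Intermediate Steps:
z = 0 (z = 3*0 = 0)
X(S, W) = -8 + S (X(S, W) = S - 8 = -8 + S)
j(T, k) = -10 (j(T, k) = -8 - 2 = -10)
(-73 + 44024)/(j(41, -199) - 11528) = (-73 + 44024)/(-10 - 11528) = 43951/(-11538) = 43951*(-1/11538) = -43951/11538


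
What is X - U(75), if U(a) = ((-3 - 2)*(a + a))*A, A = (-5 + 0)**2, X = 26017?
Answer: 44767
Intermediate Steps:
A = 25 (A = (-5)**2 = 25)
U(a) = -250*a (U(a) = ((-3 - 2)*(a + a))*25 = -10*a*25 = -250*a)
X - U(75) = 26017 - (-250)*75 = 26017 - 1*(-18750) = 26017 + 18750 = 44767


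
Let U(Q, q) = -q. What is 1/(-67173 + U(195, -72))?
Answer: -1/67101 ≈ -1.4903e-5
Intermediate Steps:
1/(-67173 + U(195, -72)) = 1/(-67173 - 1*(-72)) = 1/(-67173 + 72) = 1/(-67101) = -1/67101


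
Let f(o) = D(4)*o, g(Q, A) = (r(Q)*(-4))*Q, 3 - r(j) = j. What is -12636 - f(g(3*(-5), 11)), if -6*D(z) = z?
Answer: -11916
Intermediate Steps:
r(j) = 3 - j
D(z) = -z/6
g(Q, A) = Q*(-12 + 4*Q) (g(Q, A) = ((3 - Q)*(-4))*Q = (-12 + 4*Q)*Q = Q*(-12 + 4*Q))
f(o) = -2*o/3 (f(o) = (-⅙*4)*o = -2*o/3)
-12636 - f(g(3*(-5), 11)) = -12636 - (-2)*4*(3*(-5))*(-3 + 3*(-5))/3 = -12636 - (-2)*4*(-15)*(-3 - 15)/3 = -12636 - (-2)*4*(-15)*(-18)/3 = -12636 - (-2)*1080/3 = -12636 - 1*(-720) = -12636 + 720 = -11916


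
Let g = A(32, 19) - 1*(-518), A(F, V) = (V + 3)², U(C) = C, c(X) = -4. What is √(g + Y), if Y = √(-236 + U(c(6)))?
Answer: √(1002 + 4*I*√15) ≈ 31.655 + 0.2447*I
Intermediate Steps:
A(F, V) = (3 + V)²
Y = 4*I*√15 (Y = √(-236 - 4) = √(-240) = 4*I*√15 ≈ 15.492*I)
g = 1002 (g = (3 + 19)² - 1*(-518) = 22² + 518 = 484 + 518 = 1002)
√(g + Y) = √(1002 + 4*I*√15)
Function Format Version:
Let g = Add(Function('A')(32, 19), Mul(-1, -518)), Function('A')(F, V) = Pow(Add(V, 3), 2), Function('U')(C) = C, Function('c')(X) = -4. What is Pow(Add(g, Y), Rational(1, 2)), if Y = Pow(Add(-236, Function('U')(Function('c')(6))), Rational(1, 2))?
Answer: Pow(Add(1002, Mul(4, I, Pow(15, Rational(1, 2)))), Rational(1, 2)) ≈ Add(31.655, Mul(0.2447, I))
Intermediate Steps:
Function('A')(F, V) = Pow(Add(3, V), 2)
Y = Mul(4, I, Pow(15, Rational(1, 2))) (Y = Pow(Add(-236, -4), Rational(1, 2)) = Pow(-240, Rational(1, 2)) = Mul(4, I, Pow(15, Rational(1, 2))) ≈ Mul(15.492, I))
g = 1002 (g = Add(Pow(Add(3, 19), 2), Mul(-1, -518)) = Add(Pow(22, 2), 518) = Add(484, 518) = 1002)
Pow(Add(g, Y), Rational(1, 2)) = Pow(Add(1002, Mul(4, I, Pow(15, Rational(1, 2)))), Rational(1, 2))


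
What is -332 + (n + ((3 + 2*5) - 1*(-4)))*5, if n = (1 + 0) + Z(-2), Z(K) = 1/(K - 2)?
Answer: -973/4 ≈ -243.25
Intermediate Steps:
Z(K) = 1/(-2 + K)
n = ¾ (n = (1 + 0) + 1/(-2 - 2) = 1 + 1/(-4) = 1 - ¼ = ¾ ≈ 0.75000)
-332 + (n + ((3 + 2*5) - 1*(-4)))*5 = -332 + (¾ + ((3 + 2*5) - 1*(-4)))*5 = -332 + (¾ + ((3 + 10) + 4))*5 = -332 + (¾ + (13 + 4))*5 = -332 + (¾ + 17)*5 = -332 + (71/4)*5 = -332 + 355/4 = -973/4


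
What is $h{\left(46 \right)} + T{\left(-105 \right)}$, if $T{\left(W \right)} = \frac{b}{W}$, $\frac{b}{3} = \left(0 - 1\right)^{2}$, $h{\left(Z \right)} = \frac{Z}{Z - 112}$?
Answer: $- \frac{838}{1155} \approx -0.72554$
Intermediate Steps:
$h{\left(Z \right)} = \frac{Z}{-112 + Z}$ ($h{\left(Z \right)} = \frac{Z}{Z - 112} = \frac{Z}{-112 + Z}$)
$b = 3$ ($b = 3 \left(0 - 1\right)^{2} = 3 \left(-1\right)^{2} = 3 \cdot 1 = 3$)
$T{\left(W \right)} = \frac{3}{W}$
$h{\left(46 \right)} + T{\left(-105 \right)} = \frac{46}{-112 + 46} + \frac{3}{-105} = \frac{46}{-66} + 3 \left(- \frac{1}{105}\right) = 46 \left(- \frac{1}{66}\right) - \frac{1}{35} = - \frac{23}{33} - \frac{1}{35} = - \frac{838}{1155}$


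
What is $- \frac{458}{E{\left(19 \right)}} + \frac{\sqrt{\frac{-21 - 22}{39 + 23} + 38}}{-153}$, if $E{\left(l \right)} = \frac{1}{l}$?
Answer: $-8702 - \frac{\sqrt{15934}}{3162} \approx -8702.0$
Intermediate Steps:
$- \frac{458}{E{\left(19 \right)}} + \frac{\sqrt{\frac{-21 - 22}{39 + 23} + 38}}{-153} = - \frac{458}{\frac{1}{19}} + \frac{\sqrt{\frac{-21 - 22}{39 + 23} + 38}}{-153} = - 458 \frac{1}{\frac{1}{19}} + \sqrt{- \frac{43}{62} + 38} \left(- \frac{1}{153}\right) = \left(-458\right) 19 + \sqrt{\left(-43\right) \frac{1}{62} + 38} \left(- \frac{1}{153}\right) = -8702 + \sqrt{- \frac{43}{62} + 38} \left(- \frac{1}{153}\right) = -8702 + \sqrt{\frac{2313}{62}} \left(- \frac{1}{153}\right) = -8702 + \frac{3 \sqrt{15934}}{62} \left(- \frac{1}{153}\right) = -8702 - \frac{\sqrt{15934}}{3162}$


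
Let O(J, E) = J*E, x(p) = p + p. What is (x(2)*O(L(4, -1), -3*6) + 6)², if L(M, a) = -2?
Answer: 22500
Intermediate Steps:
x(p) = 2*p
O(J, E) = E*J
(x(2)*O(L(4, -1), -3*6) + 6)² = ((2*2)*(-3*6*(-2)) + 6)² = (4*(-18*(-2)) + 6)² = (4*36 + 6)² = (144 + 6)² = 150² = 22500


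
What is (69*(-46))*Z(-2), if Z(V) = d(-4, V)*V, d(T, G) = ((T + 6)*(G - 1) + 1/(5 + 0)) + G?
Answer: -247572/5 ≈ -49514.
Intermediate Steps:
d(T, G) = ⅕ + G + (-1 + G)*(6 + T) (d(T, G) = ((6 + T)*(-1 + G) + 1/5) + G = ((-1 + G)*(6 + T) + ⅕) + G = (⅕ + (-1 + G)*(6 + T)) + G = ⅕ + G + (-1 + G)*(6 + T))
Z(V) = V*(-9/5 + 3*V) (Z(V) = (-29/5 - 1*(-4) + 7*V + V*(-4))*V = (-29/5 + 4 + 7*V - 4*V)*V = (-9/5 + 3*V)*V = V*(-9/5 + 3*V))
(69*(-46))*Z(-2) = (69*(-46))*((⅗)*(-2)*(-3 + 5*(-2))) = -9522*(-2)*(-3 - 10)/5 = -9522*(-2)*(-13)/5 = -3174*78/5 = -247572/5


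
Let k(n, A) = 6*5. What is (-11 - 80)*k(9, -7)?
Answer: -2730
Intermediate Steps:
k(n, A) = 30
(-11 - 80)*k(9, -7) = (-11 - 80)*30 = -91*30 = -2730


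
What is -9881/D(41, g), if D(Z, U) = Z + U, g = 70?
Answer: -9881/111 ≈ -89.018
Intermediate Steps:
D(Z, U) = U + Z
-9881/D(41, g) = -9881/(70 + 41) = -9881/111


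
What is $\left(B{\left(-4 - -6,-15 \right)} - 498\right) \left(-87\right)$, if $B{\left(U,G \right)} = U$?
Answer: $43152$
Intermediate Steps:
$\left(B{\left(-4 - -6,-15 \right)} - 498\right) \left(-87\right) = \left(\left(-4 - -6\right) - 498\right) \left(-87\right) = \left(\left(-4 + 6\right) - 498\right) \left(-87\right) = \left(2 - 498\right) \left(-87\right) = \left(-496\right) \left(-87\right) = 43152$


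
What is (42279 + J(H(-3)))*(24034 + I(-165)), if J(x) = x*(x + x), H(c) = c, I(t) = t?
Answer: 1009587093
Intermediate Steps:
J(x) = 2*x² (J(x) = x*(2*x) = 2*x²)
(42279 + J(H(-3)))*(24034 + I(-165)) = (42279 + 2*(-3)²)*(24034 - 165) = (42279 + 2*9)*23869 = (42279 + 18)*23869 = 42297*23869 = 1009587093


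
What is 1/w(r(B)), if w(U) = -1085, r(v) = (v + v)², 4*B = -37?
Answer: -1/1085 ≈ -0.00092166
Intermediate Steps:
B = -37/4 (B = (¼)*(-37) = -37/4 ≈ -9.2500)
r(v) = 4*v² (r(v) = (2*v)² = 4*v²)
1/w(r(B)) = 1/(-1085) = -1/1085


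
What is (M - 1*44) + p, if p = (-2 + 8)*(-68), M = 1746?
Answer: 1294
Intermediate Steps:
p = -408 (p = 6*(-68) = -408)
(M - 1*44) + p = (1746 - 1*44) - 408 = (1746 - 44) - 408 = 1702 - 408 = 1294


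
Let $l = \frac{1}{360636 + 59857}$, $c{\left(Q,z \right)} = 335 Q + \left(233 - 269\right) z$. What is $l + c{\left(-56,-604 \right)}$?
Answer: $\frac{1254751113}{420493} \approx 2984.0$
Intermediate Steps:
$c{\left(Q,z \right)} = - 36 z + 335 Q$ ($c{\left(Q,z \right)} = 335 Q + \left(233 - 269\right) z = 335 Q - 36 z = - 36 z + 335 Q$)
$l = \frac{1}{420493} \approx 2.3782 \cdot 10^{-6}$
$l + c{\left(-56,-604 \right)} = \frac{1}{420493} + \left(\left(-36\right) \left(-604\right) + 335 \left(-56\right)\right) = \frac{1}{420493} + \left(21744 - 18760\right) = \frac{1}{420493} + 2984 = \frac{1254751113}{420493}$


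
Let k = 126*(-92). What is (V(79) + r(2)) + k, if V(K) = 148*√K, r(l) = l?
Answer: -11590 + 148*√79 ≈ -10275.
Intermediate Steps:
k = -11592
(V(79) + r(2)) + k = (148*√79 + 2) - 11592 = (2 + 148*√79) - 11592 = -11590 + 148*√79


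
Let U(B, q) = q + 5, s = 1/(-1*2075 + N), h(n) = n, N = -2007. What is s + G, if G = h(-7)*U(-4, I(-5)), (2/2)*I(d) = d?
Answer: -1/4082 ≈ -0.00024498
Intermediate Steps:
I(d) = d
s = -1/4082 (s = 1/(-1*2075 - 2007) = 1/(-2075 - 2007) = 1/(-4082) = -1/4082 ≈ -0.00024498)
U(B, q) = 5 + q
G = 0 (G = -7*(5 - 5) = -7*0 = 0)
s + G = -1/4082 + 0 = -1/4082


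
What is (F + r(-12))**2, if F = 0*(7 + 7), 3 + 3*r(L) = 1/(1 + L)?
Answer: 1156/1089 ≈ 1.0615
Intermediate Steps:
r(L) = -1 + 1/(3*(1 + L))
F = 0 (F = 0*14 = 0)
(F + r(-12))**2 = (0 + (-2/3 - 1*(-12))/(1 - 12))**2 = (0 + (-2/3 + 12)/(-11))**2 = (0 - 1/11*34/3)**2 = (0 - 34/33)**2 = (-34/33)**2 = 1156/1089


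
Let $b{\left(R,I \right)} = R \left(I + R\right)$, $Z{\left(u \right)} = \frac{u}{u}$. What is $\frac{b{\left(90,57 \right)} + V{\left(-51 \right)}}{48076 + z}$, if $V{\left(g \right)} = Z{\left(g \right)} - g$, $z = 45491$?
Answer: $\frac{13282}{93567} \approx 0.14195$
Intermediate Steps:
$Z{\left(u \right)} = 1$
$V{\left(g \right)} = 1 - g$
$\frac{b{\left(90,57 \right)} + V{\left(-51 \right)}}{48076 + z} = \frac{90 \left(57 + 90\right) + \left(1 - -51\right)}{48076 + 45491} = \frac{90 \cdot 147 + \left(1 + 51\right)}{93567} = \left(13230 + 52\right) \frac{1}{93567} = 13282 \cdot \frac{1}{93567} = \frac{13282}{93567}$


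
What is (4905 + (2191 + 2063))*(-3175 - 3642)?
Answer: -62436903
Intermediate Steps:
(4905 + (2191 + 2063))*(-3175 - 3642) = (4905 + 4254)*(-6817) = 9159*(-6817) = -62436903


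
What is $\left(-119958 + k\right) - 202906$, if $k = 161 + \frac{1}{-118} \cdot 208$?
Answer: $- \frac{19039581}{59} \approx -3.2271 \cdot 10^{5}$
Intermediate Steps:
$k = \frac{9395}{59}$ ($k = 161 - \frac{104}{59} = \frac{9395}{59} \approx 159.24$)
$\left(-119958 + k\right) - 202906 = \left(-119958 + \frac{9395}{59}\right) - 202906 = - \frac{7068127}{59} - 202906 = - \frac{19039581}{59}$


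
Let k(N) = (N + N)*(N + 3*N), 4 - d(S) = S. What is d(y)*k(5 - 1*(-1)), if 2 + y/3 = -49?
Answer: 45216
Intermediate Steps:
y = -153 (y = -6 + 3*(-49) = -6 - 147 = -153)
d(S) = 4 - S
k(N) = 8*N² (k(N) = (2*N)*(4*N) = 8*N²)
d(y)*k(5 - 1*(-1)) = (4 - 1*(-153))*(8*(5 - 1*(-1))²) = (4 + 153)*(8*(5 + 1)²) = 157*(8*6²) = 157*(8*36) = 157*288 = 45216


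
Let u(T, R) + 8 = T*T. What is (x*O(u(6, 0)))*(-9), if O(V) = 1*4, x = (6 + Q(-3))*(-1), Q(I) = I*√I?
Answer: 216 - 108*I*√3 ≈ 216.0 - 187.06*I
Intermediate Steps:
Q(I) = I^(3/2)
x = -6 + 3*I*√3 (x = (6 + (-3)^(3/2))*(-1) = (6 - 3*I*√3)*(-1) = -6 + 3*I*√3 ≈ -6.0 + 5.1962*I)
u(T, R) = -8 + T² (u(T, R) = -8 + T*T = -8 + T²)
O(V) = 4
(x*O(u(6, 0)))*(-9) = ((-6 + 3*I*√3)*4)*(-9) = (-24 + 12*I*√3)*(-9) = 216 - 108*I*√3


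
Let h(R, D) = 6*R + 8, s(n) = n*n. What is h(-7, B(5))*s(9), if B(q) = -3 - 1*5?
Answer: -2754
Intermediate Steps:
B(q) = -8 (B(q) = -3 - 5 = -8)
s(n) = n²
h(R, D) = 8 + 6*R
h(-7, B(5))*s(9) = (8 + 6*(-7))*9² = (8 - 42)*81 = -34*81 = -2754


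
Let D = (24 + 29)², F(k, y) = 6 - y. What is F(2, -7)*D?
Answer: 36517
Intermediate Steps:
D = 2809 (D = 53² = 2809)
F(2, -7)*D = (6 - 1*(-7))*2809 = (6 + 7)*2809 = 13*2809 = 36517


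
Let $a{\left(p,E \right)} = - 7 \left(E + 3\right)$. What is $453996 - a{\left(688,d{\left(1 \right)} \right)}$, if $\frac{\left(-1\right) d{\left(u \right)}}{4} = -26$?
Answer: $454745$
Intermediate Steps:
$d{\left(u \right)} = 104$ ($d{\left(u \right)} = \left(-4\right) \left(-26\right) = 104$)
$a{\left(p,E \right)} = -21 - 7 E$ ($a{\left(p,E \right)} = - 7 \left(3 + E\right) = -21 - 7 E$)
$453996 - a{\left(688,d{\left(1 \right)} \right)} = 453996 - \left(-21 - 728\right) = 453996 - -749 = 453996 + 749 = 454745$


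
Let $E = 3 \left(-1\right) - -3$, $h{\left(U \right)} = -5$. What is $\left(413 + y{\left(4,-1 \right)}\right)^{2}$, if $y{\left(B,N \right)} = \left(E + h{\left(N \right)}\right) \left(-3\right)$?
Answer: $183184$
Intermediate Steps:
$E = 0$ ($E = -3 + 3 = 0$)
$y{\left(B,N \right)} = 15$ ($y{\left(B,N \right)} = \left(0 - 5\right) \left(-3\right) = \left(-5\right) \left(-3\right) = 15$)
$\left(413 + y{\left(4,-1 \right)}\right)^{2} = \left(413 + 15\right)^{2} = 428^{2} = 183184$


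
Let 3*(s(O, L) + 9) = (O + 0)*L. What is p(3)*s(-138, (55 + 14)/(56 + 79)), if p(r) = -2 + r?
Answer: -1463/45 ≈ -32.511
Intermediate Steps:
s(O, L) = -9 + L*O/3 (s(O, L) = -9 + ((O + 0)*L)/3 = -9 + (O*L)/3 = -9 + (L*O)/3 = -9 + L*O/3)
p(3)*s(-138, (55 + 14)/(56 + 79)) = (-2 + 3)*(-9 + (⅓)*((55 + 14)/(56 + 79))*(-138)) = 1*(-9 + (⅓)*(69/135)*(-138)) = 1*(-9 + (⅓)*(69*(1/135))*(-138)) = 1*(-9 + (⅓)*(23/45)*(-138)) = 1*(-9 - 1058/45) = 1*(-1463/45) = -1463/45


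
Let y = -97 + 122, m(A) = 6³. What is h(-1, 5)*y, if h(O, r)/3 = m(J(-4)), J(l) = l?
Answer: 16200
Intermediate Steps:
m(A) = 216
h(O, r) = 648 (h(O, r) = 3*216 = 648)
y = 25
h(-1, 5)*y = 648*25 = 16200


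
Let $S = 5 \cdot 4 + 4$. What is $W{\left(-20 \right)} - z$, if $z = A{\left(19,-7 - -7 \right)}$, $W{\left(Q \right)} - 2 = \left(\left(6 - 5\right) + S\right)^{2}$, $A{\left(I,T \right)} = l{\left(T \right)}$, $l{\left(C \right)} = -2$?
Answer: $629$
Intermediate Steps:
$S = 24$ ($S = 20 + 4 = 24$)
$A{\left(I,T \right)} = -2$
$W{\left(Q \right)} = 627$ ($W{\left(Q \right)} = 2 + \left(\left(6 - 5\right) + 24\right)^{2} = 2 + \left(1 + 24\right)^{2} = 2 + 25^{2} = 2 + 625 = 627$)
$z = -2$
$W{\left(-20 \right)} - z = 627 - -2 = 627 + 2 = 629$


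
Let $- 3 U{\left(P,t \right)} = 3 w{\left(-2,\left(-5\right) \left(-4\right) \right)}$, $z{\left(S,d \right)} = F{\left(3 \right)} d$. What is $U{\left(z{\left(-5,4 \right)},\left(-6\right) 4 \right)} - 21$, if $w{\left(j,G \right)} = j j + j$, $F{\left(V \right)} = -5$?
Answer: $-23$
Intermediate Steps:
$z{\left(S,d \right)} = - 5 d$
$w{\left(j,G \right)} = j + j^{2}$ ($w{\left(j,G \right)} = j^{2} + j = j + j^{2}$)
$U{\left(P,t \right)} = -2$ ($U{\left(P,t \right)} = - \frac{3 \left(- 2 \left(1 - 2\right)\right)}{3} = - \frac{3 \left(\left(-2\right) \left(-1\right)\right)}{3} = - \frac{3 \cdot 2}{3} = \left(- \frac{1}{3}\right) 6 = -2$)
$U{\left(z{\left(-5,4 \right)},\left(-6\right) 4 \right)} - 21 = -2 - 21 = -23$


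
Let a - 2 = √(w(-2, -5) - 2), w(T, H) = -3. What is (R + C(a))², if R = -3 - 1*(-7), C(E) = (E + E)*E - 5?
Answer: -311 - 48*I*√5 ≈ -311.0 - 107.33*I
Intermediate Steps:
a = 2 + I*√5 (a = 2 + √(-3 - 2) = 2 + √(-5) = 2 + I*√5 ≈ 2.0 + 2.2361*I)
C(E) = -5 + 2*E² (C(E) = (2*E)*E - 5 = 2*E² - 5 = -5 + 2*E²)
R = 4 (R = -3 + 7 = 4)
(R + C(a))² = (4 + (-5 + 2*(2 + I*√5)²))² = (-1 + 2*(2 + I*√5)²)²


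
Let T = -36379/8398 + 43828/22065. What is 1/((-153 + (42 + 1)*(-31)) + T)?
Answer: -185301870/275793213911 ≈ -0.00067189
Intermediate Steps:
T = -434635091/185301870 (T = -36379*1/8398 + 43828*(1/22065) = -36379/8398 + 43828/22065 = -434635091/185301870 ≈ -2.3456)
1/((-153 + (42 + 1)*(-31)) + T) = 1/((-153 + (42 + 1)*(-31)) - 434635091/185301870) = 1/((-153 + 43*(-31)) - 434635091/185301870) = 1/((-153 - 1333) - 434635091/185301870) = 1/(-1486 - 434635091/185301870) = 1/(-275793213911/185301870) = -185301870/275793213911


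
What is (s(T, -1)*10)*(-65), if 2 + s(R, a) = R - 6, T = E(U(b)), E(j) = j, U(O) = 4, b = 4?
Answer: 2600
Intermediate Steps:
T = 4
s(R, a) = -8 + R (s(R, a) = -2 + (R - 6) = -2 + (-6 + R) = -8 + R)
(s(T, -1)*10)*(-65) = ((-8 + 4)*10)*(-65) = -4*10*(-65) = -40*(-65) = 2600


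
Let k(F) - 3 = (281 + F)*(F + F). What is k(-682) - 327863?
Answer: 219104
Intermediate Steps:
k(F) = 3 + 2*F*(281 + F) (k(F) = 3 + (281 + F)*(F + F) = 3 + (281 + F)*(2*F) = 3 + 2*F*(281 + F))
k(-682) - 327863 = (3 + 2*(-682)² + 562*(-682)) - 327863 = (3 + 2*465124 - 383284) - 327863 = (3 + 930248 - 383284) - 327863 = 546967 - 327863 = 219104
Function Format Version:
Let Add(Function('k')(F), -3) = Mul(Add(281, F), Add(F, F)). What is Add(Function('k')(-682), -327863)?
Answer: 219104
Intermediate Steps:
Function('k')(F) = Add(3, Mul(2, F, Add(281, F))) (Function('k')(F) = Add(3, Mul(Add(281, F), Add(F, F))) = Add(3, Mul(Add(281, F), Mul(2, F))) = Add(3, Mul(2, F, Add(281, F))))
Add(Function('k')(-682), -327863) = Add(Add(3, Mul(2, Pow(-682, 2)), Mul(562, -682)), -327863) = Add(Add(3, Mul(2, 465124), -383284), -327863) = Add(Add(3, 930248, -383284), -327863) = Add(546967, -327863) = 219104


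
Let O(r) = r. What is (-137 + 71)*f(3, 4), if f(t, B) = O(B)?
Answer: -264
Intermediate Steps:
f(t, B) = B
(-137 + 71)*f(3, 4) = (-137 + 71)*4 = -66*4 = -264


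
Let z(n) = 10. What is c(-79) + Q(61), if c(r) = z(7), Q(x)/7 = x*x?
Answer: 26057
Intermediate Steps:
Q(x) = 7*x² (Q(x) = 7*(x*x) = 7*x²)
c(r) = 10
c(-79) + Q(61) = 10 + 7*61² = 10 + 7*3721 = 10 + 26047 = 26057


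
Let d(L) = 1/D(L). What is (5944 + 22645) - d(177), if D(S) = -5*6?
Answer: 857671/30 ≈ 28589.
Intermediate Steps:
D(S) = -30
d(L) = -1/30 (d(L) = 1/(-30) = -1/30)
(5944 + 22645) - d(177) = (5944 + 22645) - 1*(-1/30) = 28589 + 1/30 = 857671/30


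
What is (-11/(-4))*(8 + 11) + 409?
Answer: 1845/4 ≈ 461.25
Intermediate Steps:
(-11/(-4))*(8 + 11) + 409 = -11*(-1/4)*19 + 409 = (11/4)*19 + 409 = 209/4 + 409 = 1845/4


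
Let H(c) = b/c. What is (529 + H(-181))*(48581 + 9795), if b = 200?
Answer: 5577768424/181 ≈ 3.0816e+7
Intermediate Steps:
H(c) = 200/c
(529 + H(-181))*(48581 + 9795) = (529 + 200/(-181))*(48581 + 9795) = (529 + 200*(-1/181))*58376 = (529 - 200/181)*58376 = (95549/181)*58376 = 5577768424/181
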